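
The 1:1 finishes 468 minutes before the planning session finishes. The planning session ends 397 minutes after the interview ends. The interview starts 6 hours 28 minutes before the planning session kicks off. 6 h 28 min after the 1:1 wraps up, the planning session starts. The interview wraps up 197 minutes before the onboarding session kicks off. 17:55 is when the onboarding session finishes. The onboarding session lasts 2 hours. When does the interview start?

11:27

The onboarding session starts at 17:55 − 120 min = 15:55.
The interview ends at 15:55 − 197 min = 12:38.
The planning session ends at 12:38 + 397 min = 19:15.
The 1:1 ends at 19:15 − 468 min = 11:27.
The planning session starts at 11:27 + 388 min = 17:55.
The interview starts at 17:55 − 388 min = 11:27.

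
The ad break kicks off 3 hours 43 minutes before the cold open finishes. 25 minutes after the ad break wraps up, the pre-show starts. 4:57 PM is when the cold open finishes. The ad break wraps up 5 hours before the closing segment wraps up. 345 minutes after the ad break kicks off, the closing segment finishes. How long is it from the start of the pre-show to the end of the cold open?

The ad break starts at 4:57 PM − 223 min = 1:14 PM.
The closing segment ends at 1:14 PM + 345 min = 6:59 PM.
The ad break ends at 6:59 PM − 300 min = 1:59 PM.
The pre-show starts at 1:59 PM + 25 min = 2:24 PM.
From 2:24 PM to 4:57 PM is 2 h 33 min.

2 h 33 min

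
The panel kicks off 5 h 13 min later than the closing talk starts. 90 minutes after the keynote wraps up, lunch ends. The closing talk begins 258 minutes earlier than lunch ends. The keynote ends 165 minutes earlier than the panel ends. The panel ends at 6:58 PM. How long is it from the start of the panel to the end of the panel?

20 minutes

The keynote ends at 6:58 PM − 165 min = 4:13 PM.
Lunch ends at 4:13 PM + 90 min = 5:43 PM.
The closing talk starts at 5:43 PM − 258 min = 1:25 PM.
The panel starts at 1:25 PM + 313 min = 6:38 PM.
From 6:38 PM to 6:58 PM is 20 minutes.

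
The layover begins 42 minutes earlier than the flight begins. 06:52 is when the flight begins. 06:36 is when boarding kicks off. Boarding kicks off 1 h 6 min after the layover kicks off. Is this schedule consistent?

The layover starts at 06:52 − 42 min = 06:10.
Boarding starts at 06:10 + 66 min = 07:16.
But boarding is also said to start at 06:36 — a 40-minute conflict.

No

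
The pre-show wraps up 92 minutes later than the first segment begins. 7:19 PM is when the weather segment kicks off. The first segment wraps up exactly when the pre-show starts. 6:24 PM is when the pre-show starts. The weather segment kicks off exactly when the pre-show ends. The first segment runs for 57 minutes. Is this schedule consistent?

The first segment ends at 6:24 PM.
The first segment starts at 6:24 PM − 57 min = 5:27 PM.
The pre-show ends at 5:27 PM + 92 min = 6:59 PM.
So the weather segment starts at 6:59 PM.
But the weather segment is also said to start at 7:19 PM — a 20-minute conflict.

No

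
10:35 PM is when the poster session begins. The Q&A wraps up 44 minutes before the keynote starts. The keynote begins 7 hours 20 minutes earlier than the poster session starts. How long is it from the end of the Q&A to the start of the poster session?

8 h 4 min

The keynote starts at 10:35 PM − 440 min = 3:15 PM.
The Q&A ends at 3:15 PM − 44 min = 2:31 PM.
From 2:31 PM to 10:35 PM is 8 h 4 min.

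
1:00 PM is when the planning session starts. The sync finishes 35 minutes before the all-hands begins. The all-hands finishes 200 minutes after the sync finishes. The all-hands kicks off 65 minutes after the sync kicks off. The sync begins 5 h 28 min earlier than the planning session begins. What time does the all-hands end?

The sync starts at 1:00 PM − 328 min = 7:32 AM.
The all-hands starts at 7:32 AM + 65 min = 8:37 AM.
The sync ends at 8:37 AM − 35 min = 8:02 AM.
The all-hands ends at 8:02 AM + 200 min = 11:22 AM.

11:22 AM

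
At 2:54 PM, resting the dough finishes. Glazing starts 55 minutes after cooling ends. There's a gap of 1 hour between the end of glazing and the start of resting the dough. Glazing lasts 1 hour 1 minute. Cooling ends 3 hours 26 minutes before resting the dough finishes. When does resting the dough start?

2:24 PM

Cooling ends at 2:54 PM − 206 min = 11:28 AM.
Glazing starts at 11:28 AM + 55 min = 12:23 PM.
Glazing ends at 12:23 PM + 61 min = 1:24 PM.
Resting the dough starts at 1:24 PM + 60 min = 2:24 PM.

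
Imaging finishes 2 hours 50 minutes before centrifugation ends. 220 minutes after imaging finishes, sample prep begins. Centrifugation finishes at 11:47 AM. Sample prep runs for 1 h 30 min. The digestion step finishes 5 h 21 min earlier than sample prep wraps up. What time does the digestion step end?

8:46 AM

Imaging ends at 11:47 AM − 170 min = 8:57 AM.
Sample prep starts at 8:57 AM + 220 min = 12:37 PM.
Sample prep ends at 12:37 PM + 90 min = 2:07 PM.
The digestion step ends at 2:07 PM − 321 min = 8:46 AM.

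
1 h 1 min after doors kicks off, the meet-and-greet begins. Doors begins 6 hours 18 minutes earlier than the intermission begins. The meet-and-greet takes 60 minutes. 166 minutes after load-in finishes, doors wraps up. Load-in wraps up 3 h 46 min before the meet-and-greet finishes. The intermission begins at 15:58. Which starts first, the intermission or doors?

Doors starts at 15:58 − 378 min = 09:40.
The intermission starts at 15:58 and doors starts at 09:40, so doors is first.

doors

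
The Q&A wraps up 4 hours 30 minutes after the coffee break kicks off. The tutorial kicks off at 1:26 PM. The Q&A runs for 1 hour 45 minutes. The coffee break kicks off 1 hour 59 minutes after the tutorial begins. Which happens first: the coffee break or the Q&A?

The coffee break starts at 1:26 PM + 119 min = 3:25 PM.
The Q&A ends at 3:25 PM + 270 min = 7:55 PM.
The Q&A starts at 7:55 PM − 105 min = 6:10 PM.
The coffee break starts at 3:25 PM and the Q&A starts at 6:10 PM, so the coffee break is first.

the coffee break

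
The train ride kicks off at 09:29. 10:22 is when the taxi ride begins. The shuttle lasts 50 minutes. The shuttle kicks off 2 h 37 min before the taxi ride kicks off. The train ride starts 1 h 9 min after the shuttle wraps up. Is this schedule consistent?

No

The shuttle starts at 10:22 − 157 min = 07:45.
The shuttle ends at 07:45 + 50 min = 08:35.
The train ride starts at 08:35 + 69 min = 09:44.
But the train ride is also said to start at 09:29 — a 15-minute conflict.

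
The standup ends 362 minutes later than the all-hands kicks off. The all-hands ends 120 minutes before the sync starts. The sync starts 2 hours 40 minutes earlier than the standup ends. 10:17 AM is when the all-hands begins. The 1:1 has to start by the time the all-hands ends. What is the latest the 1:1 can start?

The standup ends at 10:17 AM + 362 min = 4:19 PM.
The sync starts at 4:19 PM − 160 min = 1:39 PM.
The all-hands ends at 1:39 PM − 120 min = 11:39 AM.
The 1:1 is bounded by the all-hands, so the latest it can start is 11:39 AM.

11:39 AM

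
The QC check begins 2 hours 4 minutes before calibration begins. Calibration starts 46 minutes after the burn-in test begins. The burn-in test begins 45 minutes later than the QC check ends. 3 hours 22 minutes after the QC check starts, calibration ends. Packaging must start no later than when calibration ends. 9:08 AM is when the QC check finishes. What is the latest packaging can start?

11:57 AM

The burn-in test starts at 9:08 AM + 45 min = 9:53 AM.
Calibration starts at 9:53 AM + 46 min = 10:39 AM.
The QC check starts at 10:39 AM − 124 min = 8:35 AM.
Calibration ends at 8:35 AM + 202 min = 11:57 AM.
Packaging is bounded by calibration, so the latest it can start is 11:57 AM.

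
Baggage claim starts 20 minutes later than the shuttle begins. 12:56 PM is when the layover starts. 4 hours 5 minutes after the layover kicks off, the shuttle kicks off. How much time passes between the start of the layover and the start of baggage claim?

4 hours 25 minutes

The shuttle starts at 12:56 PM + 245 min = 5:01 PM.
Baggage claim starts at 5:01 PM + 20 min = 5:21 PM.
From 12:56 PM to 5:21 PM is 4 hours 25 minutes.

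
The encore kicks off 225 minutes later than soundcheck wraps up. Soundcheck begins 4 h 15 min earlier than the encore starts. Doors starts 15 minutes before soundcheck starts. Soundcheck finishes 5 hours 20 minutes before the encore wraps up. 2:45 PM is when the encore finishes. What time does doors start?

Soundcheck ends at 2:45 PM − 320 min = 9:25 AM.
The encore starts at 9:25 AM + 225 min = 1:10 PM.
Soundcheck starts at 1:10 PM − 255 min = 8:55 AM.
Doors starts at 8:55 AM − 15 min = 8:40 AM.

8:40 AM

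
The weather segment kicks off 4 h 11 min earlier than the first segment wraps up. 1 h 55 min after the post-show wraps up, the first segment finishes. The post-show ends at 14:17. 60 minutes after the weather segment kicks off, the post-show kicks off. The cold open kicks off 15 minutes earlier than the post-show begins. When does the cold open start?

12:46

The first segment ends at 14:17 + 115 min = 16:12.
The weather segment starts at 16:12 − 251 min = 12:01.
The post-show starts at 12:01 + 60 min = 13:01.
The cold open starts at 13:01 − 15 min = 12:46.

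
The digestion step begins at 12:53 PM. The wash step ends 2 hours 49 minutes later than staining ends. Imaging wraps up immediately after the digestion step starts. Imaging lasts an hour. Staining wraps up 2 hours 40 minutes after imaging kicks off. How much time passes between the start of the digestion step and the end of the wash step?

4 hours 29 minutes

Imaging ends at 12:53 PM.
Imaging starts at 12:53 PM − 60 min = 11:53 AM.
Staining ends at 11:53 AM + 160 min = 2:33 PM.
The wash step ends at 2:33 PM + 169 min = 5:22 PM.
From 12:53 PM to 5:22 PM is 4 hours 29 minutes.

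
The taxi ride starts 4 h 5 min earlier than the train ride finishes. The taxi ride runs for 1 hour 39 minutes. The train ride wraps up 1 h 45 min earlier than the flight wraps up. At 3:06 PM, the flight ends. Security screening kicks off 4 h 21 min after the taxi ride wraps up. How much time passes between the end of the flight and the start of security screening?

The train ride ends at 3:06 PM − 105 min = 1:21 PM.
The taxi ride starts at 1:21 PM − 245 min = 9:16 AM.
The taxi ride ends at 9:16 AM + 99 min = 10:55 AM.
Security screening starts at 10:55 AM + 261 min = 3:16 PM.
From 3:06 PM to 3:16 PM is 10 minutes.

10 minutes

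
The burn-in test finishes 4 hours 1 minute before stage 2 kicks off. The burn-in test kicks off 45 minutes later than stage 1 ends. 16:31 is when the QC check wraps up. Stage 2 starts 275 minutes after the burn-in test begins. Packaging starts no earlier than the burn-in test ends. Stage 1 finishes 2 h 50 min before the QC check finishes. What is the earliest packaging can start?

15:00

Stage 1 ends at 16:31 − 170 min = 13:41.
The burn-in test starts at 13:41 + 45 min = 14:26.
Stage 2 starts at 14:26 + 275 min = 19:01.
The burn-in test ends at 19:01 − 241 min = 15:00.
Packaging is bounded by the burn-in test, so the earliest it can start is 15:00.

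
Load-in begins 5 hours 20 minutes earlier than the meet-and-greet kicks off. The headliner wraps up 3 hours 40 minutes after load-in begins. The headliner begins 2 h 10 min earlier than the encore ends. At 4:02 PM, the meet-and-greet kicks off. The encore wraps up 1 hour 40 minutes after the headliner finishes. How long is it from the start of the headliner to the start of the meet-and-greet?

130 minutes

Load-in starts at 4:02 PM − 320 min = 10:42 AM.
The headliner ends at 10:42 AM + 220 min = 2:22 PM.
The encore ends at 2:22 PM + 100 min = 4:02 PM.
The headliner starts at 4:02 PM − 130 min = 1:52 PM.
From 1:52 PM to 4:02 PM is 130 minutes.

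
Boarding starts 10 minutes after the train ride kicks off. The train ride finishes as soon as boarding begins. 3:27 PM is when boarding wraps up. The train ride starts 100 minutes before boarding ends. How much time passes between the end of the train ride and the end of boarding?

The train ride starts at 3:27 PM − 100 min = 1:47 PM.
Boarding starts at 1:47 PM + 10 min = 1:57 PM.
So the train ride ends at 1:57 PM.
From 1:57 PM to 3:27 PM is 1 h 30 min.

1 h 30 min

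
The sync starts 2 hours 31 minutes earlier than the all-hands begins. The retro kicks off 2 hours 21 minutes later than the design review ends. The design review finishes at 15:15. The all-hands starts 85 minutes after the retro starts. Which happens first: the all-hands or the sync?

the sync

The retro starts at 15:15 + 141 min = 17:36.
The all-hands starts at 17:36 + 85 min = 19:01.
The sync starts at 19:01 − 151 min = 16:30.
The all-hands starts at 19:01 and the sync starts at 16:30, so the sync is first.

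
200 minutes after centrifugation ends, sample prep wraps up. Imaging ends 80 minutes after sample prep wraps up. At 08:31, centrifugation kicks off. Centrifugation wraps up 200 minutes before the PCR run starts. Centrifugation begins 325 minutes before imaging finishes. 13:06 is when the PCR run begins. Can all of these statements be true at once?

Centrifugation ends at 13:06 − 200 min = 09:46.
Sample prep ends at 09:46 + 200 min = 13:06.
Imaging ends at 13:06 + 80 min = 14:26.
Centrifugation starts at 14:26 − 325 min = 09:01.
But centrifugation is also said to start at 08:31 — a 30-minute conflict.

No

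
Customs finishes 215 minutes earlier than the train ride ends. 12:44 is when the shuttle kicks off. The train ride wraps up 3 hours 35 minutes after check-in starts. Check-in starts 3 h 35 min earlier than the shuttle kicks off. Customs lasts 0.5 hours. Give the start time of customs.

Check-in starts at 12:44 − 215 min = 09:09.
The train ride ends at 09:09 + 215 min = 12:44.
Customs ends at 12:44 − 215 min = 09:09.
Customs starts at 09:09 − 30 min = 08:39.

08:39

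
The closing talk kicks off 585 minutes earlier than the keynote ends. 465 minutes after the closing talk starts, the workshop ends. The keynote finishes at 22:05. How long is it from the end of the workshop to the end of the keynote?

120 minutes

The closing talk starts at 22:05 − 585 min = 12:20.
The workshop ends at 12:20 + 465 min = 20:05.
From 20:05 to 22:05 is 120 minutes.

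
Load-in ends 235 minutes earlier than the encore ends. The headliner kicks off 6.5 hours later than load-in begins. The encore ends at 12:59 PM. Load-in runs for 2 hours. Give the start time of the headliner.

Load-in ends at 12:59 PM − 235 min = 9:04 AM.
Load-in starts at 9:04 AM − 120 min = 7:04 AM.
The headliner starts at 7:04 AM + 390 min = 1:34 PM.

1:34 PM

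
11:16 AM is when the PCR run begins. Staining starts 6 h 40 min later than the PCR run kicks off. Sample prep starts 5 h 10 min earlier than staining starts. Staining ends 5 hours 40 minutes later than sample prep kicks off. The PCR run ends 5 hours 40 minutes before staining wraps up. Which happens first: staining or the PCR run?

the PCR run

Staining starts at 11:16 AM + 400 min = 5:56 PM.
Staining starts at 5:56 PM and the PCR run starts at 11:16 AM, so the PCR run is first.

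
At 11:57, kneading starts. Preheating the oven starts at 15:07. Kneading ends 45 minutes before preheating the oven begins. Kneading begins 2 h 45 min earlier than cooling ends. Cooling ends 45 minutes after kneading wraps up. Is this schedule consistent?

Kneading ends at 15:07 − 45 min = 14:22.
Cooling ends at 14:22 + 45 min = 15:07.
Kneading starts at 15:07 − 165 min = 12:22.
But kneading is also said to start at 11:57 — a 25-minute conflict.

No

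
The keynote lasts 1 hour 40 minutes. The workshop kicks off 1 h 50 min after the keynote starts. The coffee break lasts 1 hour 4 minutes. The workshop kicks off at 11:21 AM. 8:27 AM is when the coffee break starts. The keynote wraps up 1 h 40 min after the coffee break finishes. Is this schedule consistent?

The coffee break ends at 8:27 AM + 64 min = 9:31 AM.
The keynote ends at 9:31 AM + 100 min = 11:11 AM.
The keynote starts at 11:11 AM − 100 min = 9:31 AM.
The workshop starts at 9:31 AM + 110 min = 11:21 AM.
That matches the stated 11:21 AM, so the schedule is consistent.

Yes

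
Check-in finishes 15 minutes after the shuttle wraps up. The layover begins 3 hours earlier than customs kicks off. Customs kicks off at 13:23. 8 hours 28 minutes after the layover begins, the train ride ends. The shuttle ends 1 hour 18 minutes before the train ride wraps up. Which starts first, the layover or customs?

The layover starts at 13:23 − 180 min = 10:23.
The layover starts at 10:23 and customs starts at 13:23, so the layover is first.

the layover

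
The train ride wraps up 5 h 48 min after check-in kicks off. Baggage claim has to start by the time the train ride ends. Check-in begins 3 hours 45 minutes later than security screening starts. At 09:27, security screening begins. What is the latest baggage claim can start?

19:00

Check-in starts at 09:27 + 225 min = 13:12.
The train ride ends at 13:12 + 348 min = 19:00.
Baggage claim is bounded by the train ride, so the latest it can start is 19:00.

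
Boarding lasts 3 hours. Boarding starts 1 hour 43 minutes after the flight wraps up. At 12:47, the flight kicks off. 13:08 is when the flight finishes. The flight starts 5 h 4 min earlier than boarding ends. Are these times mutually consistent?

Yes

Boarding starts at 13:08 + 103 min = 14:51.
Boarding ends at 14:51 + 180 min = 17:51.
The flight starts at 17:51 − 304 min = 12:47.
That matches the stated 12:47, so the schedule is consistent.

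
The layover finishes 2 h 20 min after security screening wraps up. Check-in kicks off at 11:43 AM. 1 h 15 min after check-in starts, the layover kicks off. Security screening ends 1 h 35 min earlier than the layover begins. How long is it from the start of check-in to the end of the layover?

2 hours

The layover starts at 11:43 AM + 75 min = 12:58 PM.
Security screening ends at 12:58 PM − 95 min = 11:23 AM.
The layover ends at 11:23 AM + 140 min = 1:43 PM.
From 11:43 AM to 1:43 PM is 2 hours.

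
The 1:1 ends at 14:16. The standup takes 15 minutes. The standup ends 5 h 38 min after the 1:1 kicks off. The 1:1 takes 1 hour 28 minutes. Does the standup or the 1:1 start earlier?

the 1:1

The 1:1 starts at 14:16 − 88 min = 12:48.
The standup ends at 12:48 + 338 min = 18:26.
The standup starts at 18:26 − 15 min = 18:11.
The standup starts at 18:11 and the 1:1 starts at 12:48, so the 1:1 is first.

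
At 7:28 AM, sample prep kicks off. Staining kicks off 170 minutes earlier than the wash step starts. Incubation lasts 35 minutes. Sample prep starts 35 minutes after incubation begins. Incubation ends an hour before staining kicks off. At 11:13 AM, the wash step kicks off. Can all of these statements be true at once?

Staining starts at 11:13 AM − 170 min = 8:23 AM.
Incubation ends at 8:23 AM − 60 min = 7:23 AM.
Incubation starts at 7:23 AM − 35 min = 6:48 AM.
Sample prep starts at 6:48 AM + 35 min = 7:23 AM.
But sample prep is also said to start at 7:28 AM — a 5-minute conflict.

No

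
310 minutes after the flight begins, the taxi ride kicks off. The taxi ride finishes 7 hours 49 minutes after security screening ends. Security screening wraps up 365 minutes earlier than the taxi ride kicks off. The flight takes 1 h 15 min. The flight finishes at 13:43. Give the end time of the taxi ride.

The flight starts at 13:43 − 75 min = 12:28.
The taxi ride starts at 12:28 + 310 min = 17:38.
Security screening ends at 17:38 − 365 min = 11:33.
The taxi ride ends at 11:33 + 469 min = 19:22.

19:22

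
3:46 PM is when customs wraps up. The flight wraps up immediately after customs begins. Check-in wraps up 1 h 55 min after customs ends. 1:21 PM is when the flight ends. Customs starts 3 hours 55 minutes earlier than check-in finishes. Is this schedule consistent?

No

Check-in ends at 3:46 PM + 115 min = 5:41 PM.
Customs starts at 5:41 PM − 235 min = 1:46 PM.
So the flight ends at 1:46 PM.
But the flight is also said to end at 1:21 PM — a 25-minute conflict.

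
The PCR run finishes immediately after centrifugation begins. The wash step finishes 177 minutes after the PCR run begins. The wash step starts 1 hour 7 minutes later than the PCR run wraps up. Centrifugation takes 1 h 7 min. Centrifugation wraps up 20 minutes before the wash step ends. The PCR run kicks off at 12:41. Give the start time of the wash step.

The wash step ends at 12:41 + 177 min = 15:38.
Centrifugation ends at 15:38 − 20 min = 15:18.
Centrifugation starts at 15:18 − 67 min = 14:11.
So the PCR run ends at 14:11.
The wash step starts at 14:11 + 67 min = 15:18.

15:18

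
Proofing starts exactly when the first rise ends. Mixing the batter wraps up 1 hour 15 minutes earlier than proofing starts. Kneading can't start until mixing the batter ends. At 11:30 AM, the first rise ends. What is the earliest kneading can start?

Proofing starts at 11:30 AM.
Mixing the batter ends at 11:30 AM − 75 min = 10:15 AM.
Kneading is bounded by mixing the batter, so the earliest it can start is 10:15 AM.

10:15 AM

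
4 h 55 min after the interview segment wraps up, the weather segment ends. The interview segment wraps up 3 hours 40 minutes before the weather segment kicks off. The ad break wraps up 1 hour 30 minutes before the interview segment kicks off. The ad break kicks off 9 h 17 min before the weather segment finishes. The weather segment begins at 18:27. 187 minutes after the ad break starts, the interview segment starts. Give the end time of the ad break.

12:02

The interview segment ends at 18:27 − 220 min = 14:47.
The weather segment ends at 14:47 + 295 min = 19:42.
The ad break starts at 19:42 − 557 min = 10:25.
The interview segment starts at 10:25 + 187 min = 13:32.
The ad break ends at 13:32 − 90 min = 12:02.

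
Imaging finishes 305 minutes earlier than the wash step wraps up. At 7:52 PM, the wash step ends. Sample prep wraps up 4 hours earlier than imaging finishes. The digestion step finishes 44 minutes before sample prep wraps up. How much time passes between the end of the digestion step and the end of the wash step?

Imaging ends at 7:52 PM − 305 min = 2:47 PM.
Sample prep ends at 2:47 PM − 240 min = 10:47 AM.
The digestion step ends at 10:47 AM − 44 min = 10:03 AM.
From 10:03 AM to 7:52 PM is 9 hours 49 minutes.

9 hours 49 minutes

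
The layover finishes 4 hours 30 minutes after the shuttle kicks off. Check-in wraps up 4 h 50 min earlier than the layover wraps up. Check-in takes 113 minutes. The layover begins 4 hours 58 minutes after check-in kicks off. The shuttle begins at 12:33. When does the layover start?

The layover ends at 12:33 + 270 min = 17:03.
Check-in ends at 17:03 − 290 min = 12:13.
Check-in starts at 12:13 − 113 min = 10:20.
The layover starts at 10:20 + 298 min = 15:18.

15:18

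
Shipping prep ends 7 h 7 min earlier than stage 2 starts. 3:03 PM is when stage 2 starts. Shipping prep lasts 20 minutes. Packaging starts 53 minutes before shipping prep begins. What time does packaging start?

6:43 AM

Shipping prep ends at 3:03 PM − 427 min = 7:56 AM.
Shipping prep starts at 7:56 AM − 20 min = 7:36 AM.
Packaging starts at 7:36 AM − 53 min = 6:43 AM.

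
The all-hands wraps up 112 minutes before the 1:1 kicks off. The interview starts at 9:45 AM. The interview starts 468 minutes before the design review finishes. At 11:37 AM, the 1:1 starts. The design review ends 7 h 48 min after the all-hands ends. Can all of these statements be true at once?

Yes

The all-hands ends at 11:37 AM − 112 min = 9:45 AM.
The design review ends at 9:45 AM + 468 min = 5:33 PM.
The interview starts at 5:33 PM − 468 min = 9:45 AM.
That matches the stated 9:45 AM, so the schedule is consistent.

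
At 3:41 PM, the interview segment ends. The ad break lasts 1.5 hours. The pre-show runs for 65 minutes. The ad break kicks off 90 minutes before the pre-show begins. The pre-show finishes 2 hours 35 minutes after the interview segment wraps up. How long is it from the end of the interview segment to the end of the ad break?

The pre-show ends at 3:41 PM + 155 min = 6:16 PM.
The pre-show starts at 6:16 PM − 65 min = 5:11 PM.
The ad break starts at 5:11 PM − 90 min = 3:41 PM.
The ad break ends at 3:41 PM + 90 min = 5:11 PM.
From 3:41 PM to 5:11 PM is 1 hour 30 minutes.

1 hour 30 minutes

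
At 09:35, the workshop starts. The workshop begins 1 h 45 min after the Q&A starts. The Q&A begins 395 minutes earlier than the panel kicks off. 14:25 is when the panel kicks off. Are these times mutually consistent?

Yes

The Q&A starts at 14:25 − 395 min = 07:50.
The workshop starts at 07:50 + 105 min = 09:35.
That matches the stated 09:35, so the schedule is consistent.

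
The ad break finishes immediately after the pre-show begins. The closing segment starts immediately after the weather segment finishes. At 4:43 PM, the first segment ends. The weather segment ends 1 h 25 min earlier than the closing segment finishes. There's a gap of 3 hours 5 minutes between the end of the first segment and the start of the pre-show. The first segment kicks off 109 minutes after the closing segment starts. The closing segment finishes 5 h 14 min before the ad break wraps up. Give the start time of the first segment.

2:58 PM

The pre-show starts at 4:43 PM + 185 min = 7:48 PM.
So the ad break ends at 7:48 PM.
The closing segment ends at 7:48 PM − 314 min = 2:34 PM.
The weather segment ends at 2:34 PM − 85 min = 1:09 PM.
So the closing segment starts at 1:09 PM.
The first segment starts at 1:09 PM + 109 min = 2:58 PM.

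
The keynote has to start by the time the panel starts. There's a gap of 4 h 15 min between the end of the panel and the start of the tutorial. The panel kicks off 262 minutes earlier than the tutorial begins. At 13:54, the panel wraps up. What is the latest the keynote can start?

13:47

The tutorial starts at 13:54 + 255 min = 18:09.
The panel starts at 18:09 − 262 min = 13:47.
The keynote is bounded by the panel, so the latest it can start is 13:47.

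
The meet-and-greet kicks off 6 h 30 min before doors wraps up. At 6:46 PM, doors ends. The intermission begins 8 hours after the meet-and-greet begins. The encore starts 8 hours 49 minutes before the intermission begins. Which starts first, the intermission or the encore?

the encore

The meet-and-greet starts at 6:46 PM − 390 min = 12:16 PM.
The intermission starts at 12:16 PM + 480 min = 8:16 PM.
The encore starts at 8:16 PM − 529 min = 11:27 AM.
The intermission starts at 8:16 PM and the encore starts at 11:27 AM, so the encore is first.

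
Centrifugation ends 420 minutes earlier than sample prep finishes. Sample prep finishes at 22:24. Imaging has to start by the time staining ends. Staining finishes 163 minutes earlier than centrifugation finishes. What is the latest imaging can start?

Centrifugation ends at 22:24 − 420 min = 15:24.
Staining ends at 15:24 − 163 min = 12:41.
Imaging is bounded by staining, so the latest it can start is 12:41.

12:41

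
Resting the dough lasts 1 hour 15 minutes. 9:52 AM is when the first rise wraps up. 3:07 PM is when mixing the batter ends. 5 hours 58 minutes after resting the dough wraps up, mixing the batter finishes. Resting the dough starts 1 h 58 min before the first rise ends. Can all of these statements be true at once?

Resting the dough starts at 9:52 AM − 118 min = 7:54 AM.
Resting the dough ends at 7:54 AM + 75 min = 9:09 AM.
Mixing the batter ends at 9:09 AM + 358 min = 3:07 PM.
That matches the stated 3:07 PM, so the schedule is consistent.

Yes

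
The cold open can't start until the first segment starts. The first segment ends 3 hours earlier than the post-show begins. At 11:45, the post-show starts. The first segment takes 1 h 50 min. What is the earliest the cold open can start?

06:55

The first segment ends at 11:45 − 180 min = 08:45.
The first segment starts at 08:45 − 110 min = 06:55.
The cold open is bounded by the first segment, so the earliest it can start is 06:55.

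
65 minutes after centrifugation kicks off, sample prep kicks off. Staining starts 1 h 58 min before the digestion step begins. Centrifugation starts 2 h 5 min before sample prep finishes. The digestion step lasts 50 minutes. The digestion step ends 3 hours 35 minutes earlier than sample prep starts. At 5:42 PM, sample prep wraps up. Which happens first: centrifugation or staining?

staining

Centrifugation starts at 5:42 PM − 125 min = 3:37 PM.
Sample prep starts at 3:37 PM + 65 min = 4:42 PM.
The digestion step ends at 4:42 PM − 215 min = 1:07 PM.
The digestion step starts at 1:07 PM − 50 min = 12:17 PM.
Staining starts at 12:17 PM − 118 min = 10:19 AM.
Centrifugation starts at 3:37 PM and staining starts at 10:19 AM, so staining is first.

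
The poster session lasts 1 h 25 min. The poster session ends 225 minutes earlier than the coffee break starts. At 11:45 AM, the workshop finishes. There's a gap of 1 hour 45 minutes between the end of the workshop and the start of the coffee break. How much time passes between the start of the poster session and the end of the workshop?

3 h 25 min

The coffee break starts at 11:45 AM + 105 min = 1:30 PM.
The poster session ends at 1:30 PM − 225 min = 9:45 AM.
The poster session starts at 9:45 AM − 85 min = 8:20 AM.
From 8:20 AM to 11:45 AM is 3 h 25 min.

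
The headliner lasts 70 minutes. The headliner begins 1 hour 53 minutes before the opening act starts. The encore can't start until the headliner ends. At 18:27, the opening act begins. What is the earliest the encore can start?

The headliner starts at 18:27 − 113 min = 16:34.
The headliner ends at 16:34 + 70 min = 17:44.
The encore is bounded by the headliner, so the earliest it can start is 17:44.

17:44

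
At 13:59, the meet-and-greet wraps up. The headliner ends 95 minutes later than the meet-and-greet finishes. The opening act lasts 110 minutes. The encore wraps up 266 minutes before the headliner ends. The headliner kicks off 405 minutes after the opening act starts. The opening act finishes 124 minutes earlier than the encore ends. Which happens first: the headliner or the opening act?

the opening act

The headliner ends at 13:59 + 95 min = 15:34.
The encore ends at 15:34 − 266 min = 11:08.
The opening act ends at 11:08 − 124 min = 09:04.
The opening act starts at 09:04 − 110 min = 07:14.
The headliner starts at 07:14 + 405 min = 13:59.
The headliner starts at 13:59 and the opening act starts at 07:14, so the opening act is first.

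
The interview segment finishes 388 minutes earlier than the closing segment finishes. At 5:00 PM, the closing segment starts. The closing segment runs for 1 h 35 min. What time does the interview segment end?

The closing segment ends at 5:00 PM + 95 min = 6:35 PM.
The interview segment ends at 6:35 PM − 388 min = 12:07 PM.

12:07 PM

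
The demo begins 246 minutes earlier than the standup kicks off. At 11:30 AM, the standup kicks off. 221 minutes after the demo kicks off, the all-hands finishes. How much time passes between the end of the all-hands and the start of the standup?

The demo starts at 11:30 AM − 246 min = 7:24 AM.
The all-hands ends at 7:24 AM + 221 min = 11:05 AM.
From 11:05 AM to 11:30 AM is 25 minutes.

25 minutes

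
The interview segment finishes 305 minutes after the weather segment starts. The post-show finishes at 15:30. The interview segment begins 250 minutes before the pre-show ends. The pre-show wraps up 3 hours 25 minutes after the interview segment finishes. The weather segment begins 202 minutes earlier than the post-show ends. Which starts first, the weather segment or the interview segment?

the weather segment

The weather segment starts at 15:30 − 202 min = 12:08.
The interview segment ends at 12:08 + 305 min = 17:13.
The pre-show ends at 17:13 + 205 min = 20:38.
The interview segment starts at 20:38 − 250 min = 16:28.
The weather segment starts at 12:08 and the interview segment starts at 16:28, so the weather segment is first.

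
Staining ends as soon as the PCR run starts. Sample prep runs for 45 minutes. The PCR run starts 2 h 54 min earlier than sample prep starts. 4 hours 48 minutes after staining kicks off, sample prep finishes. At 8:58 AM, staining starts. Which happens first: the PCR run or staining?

staining

Sample prep ends at 8:58 AM + 288 min = 1:46 PM.
Sample prep starts at 1:46 PM − 45 min = 1:01 PM.
The PCR run starts at 1:01 PM − 174 min = 10:07 AM.
The PCR run starts at 10:07 AM and staining starts at 8:58 AM, so staining is first.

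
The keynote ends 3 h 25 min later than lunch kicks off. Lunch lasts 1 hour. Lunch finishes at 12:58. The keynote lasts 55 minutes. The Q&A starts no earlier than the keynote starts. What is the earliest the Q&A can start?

14:28

Lunch starts at 12:58 − 60 min = 11:58.
The keynote ends at 11:58 + 205 min = 15:23.
The keynote starts at 15:23 − 55 min = 14:28.
The Q&A is bounded by the keynote, so the earliest it can start is 14:28.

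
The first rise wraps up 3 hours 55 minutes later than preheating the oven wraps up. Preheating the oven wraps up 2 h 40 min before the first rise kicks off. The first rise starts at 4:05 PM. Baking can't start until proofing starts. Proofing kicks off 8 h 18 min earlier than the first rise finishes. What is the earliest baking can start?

9:02 AM

Preheating the oven ends at 4:05 PM − 160 min = 1:25 PM.
The first rise ends at 1:25 PM + 235 min = 5:20 PM.
Proofing starts at 5:20 PM − 498 min = 9:02 AM.
Baking is bounded by proofing, so the earliest it can start is 9:02 AM.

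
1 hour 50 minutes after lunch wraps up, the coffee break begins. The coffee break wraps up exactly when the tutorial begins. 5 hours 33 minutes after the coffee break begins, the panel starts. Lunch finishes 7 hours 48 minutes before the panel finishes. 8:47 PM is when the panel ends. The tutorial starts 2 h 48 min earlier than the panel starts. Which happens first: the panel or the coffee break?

the coffee break

Lunch ends at 8:47 PM − 468 min = 12:59 PM.
The coffee break starts at 12:59 PM + 110 min = 2:49 PM.
The panel starts at 2:49 PM + 333 min = 8:22 PM.
The panel starts at 8:22 PM and the coffee break starts at 2:49 PM, so the coffee break is first.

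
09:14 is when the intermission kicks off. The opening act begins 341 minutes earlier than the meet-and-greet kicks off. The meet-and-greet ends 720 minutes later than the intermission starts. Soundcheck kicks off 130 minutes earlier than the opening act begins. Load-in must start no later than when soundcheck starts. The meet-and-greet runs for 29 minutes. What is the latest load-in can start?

The meet-and-greet ends at 09:14 + 720 min = 21:14.
The meet-and-greet starts at 21:14 − 29 min = 20:45.
The opening act starts at 20:45 − 341 min = 15:04.
Soundcheck starts at 15:04 − 130 min = 12:54.
Load-in is bounded by soundcheck, so the latest it can start is 12:54.

12:54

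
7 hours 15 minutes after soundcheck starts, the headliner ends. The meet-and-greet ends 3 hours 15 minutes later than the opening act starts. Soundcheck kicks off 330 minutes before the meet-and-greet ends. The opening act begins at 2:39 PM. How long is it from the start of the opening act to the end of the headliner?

The meet-and-greet ends at 2:39 PM + 195 min = 5:54 PM.
Soundcheck starts at 5:54 PM − 330 min = 12:24 PM.
The headliner ends at 12:24 PM + 435 min = 7:39 PM.
From 2:39 PM to 7:39 PM is 5 hours.

5 hours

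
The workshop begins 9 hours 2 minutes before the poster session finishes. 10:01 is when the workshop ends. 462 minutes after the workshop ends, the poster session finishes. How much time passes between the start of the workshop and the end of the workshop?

80 minutes

The poster session ends at 10:01 + 462 min = 17:43.
The workshop starts at 17:43 − 542 min = 08:41.
From 08:41 to 10:01 is 80 minutes.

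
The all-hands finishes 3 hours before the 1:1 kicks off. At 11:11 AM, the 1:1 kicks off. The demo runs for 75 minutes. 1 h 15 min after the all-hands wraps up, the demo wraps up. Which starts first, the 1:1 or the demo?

the demo

The all-hands ends at 11:11 AM − 180 min = 8:11 AM.
The demo ends at 8:11 AM + 75 min = 9:26 AM.
The demo starts at 9:26 AM − 75 min = 8:11 AM.
The 1:1 starts at 11:11 AM and the demo starts at 8:11 AM, so the demo is first.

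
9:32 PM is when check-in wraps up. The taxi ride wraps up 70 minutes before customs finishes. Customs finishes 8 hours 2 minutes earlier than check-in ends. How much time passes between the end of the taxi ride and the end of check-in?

552 minutes

Customs ends at 9:32 PM − 482 min = 1:30 PM.
The taxi ride ends at 1:30 PM − 70 min = 12:20 PM.
From 12:20 PM to 9:32 PM is 552 minutes.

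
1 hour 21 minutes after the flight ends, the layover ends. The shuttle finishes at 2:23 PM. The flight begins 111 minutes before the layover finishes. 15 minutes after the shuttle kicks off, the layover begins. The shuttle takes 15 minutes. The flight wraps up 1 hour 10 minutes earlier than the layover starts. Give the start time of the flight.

The shuttle starts at 2:23 PM − 15 min = 2:08 PM.
The layover starts at 2:08 PM + 15 min = 2:23 PM.
The flight ends at 2:23 PM − 70 min = 1:13 PM.
The layover ends at 1:13 PM + 81 min = 2:34 PM.
The flight starts at 2:34 PM − 111 min = 12:43 PM.

12:43 PM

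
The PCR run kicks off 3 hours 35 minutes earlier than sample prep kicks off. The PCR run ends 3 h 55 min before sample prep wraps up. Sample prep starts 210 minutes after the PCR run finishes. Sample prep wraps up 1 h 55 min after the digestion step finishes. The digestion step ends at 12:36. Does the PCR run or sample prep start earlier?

the PCR run

Sample prep ends at 12:36 + 115 min = 14:31.
The PCR run ends at 14:31 − 235 min = 10:36.
Sample prep starts at 10:36 + 210 min = 14:06.
The PCR run starts at 14:06 − 215 min = 10:31.
The PCR run starts at 10:31 and sample prep starts at 14:06, so the PCR run is first.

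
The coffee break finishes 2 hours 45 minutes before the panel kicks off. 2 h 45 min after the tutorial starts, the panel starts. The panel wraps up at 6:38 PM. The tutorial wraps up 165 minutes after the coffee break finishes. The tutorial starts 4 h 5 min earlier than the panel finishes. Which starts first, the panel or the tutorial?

The tutorial starts at 6:38 PM − 245 min = 2:33 PM.
The panel starts at 2:33 PM + 165 min = 5:18 PM.
The panel starts at 5:18 PM and the tutorial starts at 2:33 PM, so the tutorial is first.

the tutorial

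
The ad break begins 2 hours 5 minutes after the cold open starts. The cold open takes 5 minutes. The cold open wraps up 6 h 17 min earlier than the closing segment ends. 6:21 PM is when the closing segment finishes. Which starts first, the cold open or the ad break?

the cold open

The cold open ends at 6:21 PM − 377 min = 12:04 PM.
The cold open starts at 12:04 PM − 5 min = 11:59 AM.
The ad break starts at 11:59 AM + 125 min = 2:04 PM.
The cold open starts at 11:59 AM and the ad break starts at 2:04 PM, so the cold open is first.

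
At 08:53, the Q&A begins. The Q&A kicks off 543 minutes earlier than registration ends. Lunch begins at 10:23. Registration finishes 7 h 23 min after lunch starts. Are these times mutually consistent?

No

Registration ends at 10:23 + 443 min = 17:46.
The Q&A starts at 17:46 − 543 min = 08:43.
But the Q&A is also said to start at 08:53 — a 10-minute conflict.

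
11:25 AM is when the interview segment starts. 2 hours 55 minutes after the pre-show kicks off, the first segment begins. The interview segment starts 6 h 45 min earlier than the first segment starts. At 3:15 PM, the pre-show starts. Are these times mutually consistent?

The first segment starts at 3:15 PM + 175 min = 6:10 PM.
The interview segment starts at 6:10 PM − 405 min = 11:25 AM.
That matches the stated 11:25 AM, so the schedule is consistent.

Yes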